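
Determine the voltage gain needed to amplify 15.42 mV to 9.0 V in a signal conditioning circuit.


Gain = Vout / Vin (converting to same units).
G = 9.0 V / 15.42 mV
G = 9000.0 mV / 15.42 mV
G = 583.66

583.66


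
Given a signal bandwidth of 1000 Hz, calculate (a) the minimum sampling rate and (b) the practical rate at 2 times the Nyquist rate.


By Nyquist theorem, fs_min = 2 * fmax.
fs_min = 2 * 1000 = 2000 Hz
Practical rate = 2 * fs_min = 2 * 2000 = 4000 Hz

fs_min = 2000 Hz, fs_practical = 4000 Hz


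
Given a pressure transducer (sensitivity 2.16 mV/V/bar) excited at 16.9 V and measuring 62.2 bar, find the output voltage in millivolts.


Output = sensitivity * Vex * P.
Vout = 2.16 * 16.9 * 62.2
Vout = 36.504 * 62.2
Vout = 2270.55 mV

2270.55 mV


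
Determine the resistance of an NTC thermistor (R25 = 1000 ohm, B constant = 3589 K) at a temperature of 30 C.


NTC thermistor equation: Rt = R25 * exp(B * (1/T - 1/T25)).
T in Kelvin: 303.15 K, T25 = 298.15 K
1/T - 1/T25 = 1/303.15 - 1/298.15 = -5.532e-05
B * (1/T - 1/T25) = 3589 * -5.532e-05 = -0.1985
Rt = 1000 * exp(-0.1985) = 819.9 ohm

819.9 ohm


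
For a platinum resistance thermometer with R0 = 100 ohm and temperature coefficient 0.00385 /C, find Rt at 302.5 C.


The RTD equation: Rt = R0 * (1 + alpha * T).
Rt = 100 * (1 + 0.00385 * 302.5)
Rt = 100 * (1 + 1.164625)
Rt = 100 * 2.164625
Rt = 216.463 ohm

216.463 ohm


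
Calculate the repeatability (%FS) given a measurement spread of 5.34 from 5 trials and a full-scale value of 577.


Repeatability = (spread / full scale) * 100%.
R = (5.34 / 577) * 100
R = 0.925 %FS

0.925 %FS


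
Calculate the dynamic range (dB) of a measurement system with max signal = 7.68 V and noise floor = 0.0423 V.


Dynamic range = 20 * log10(Vmax / Vnoise).
DR = 20 * log10(7.68 / 0.0423)
DR = 20 * log10(181.56)
DR = 45.18 dB

45.18 dB


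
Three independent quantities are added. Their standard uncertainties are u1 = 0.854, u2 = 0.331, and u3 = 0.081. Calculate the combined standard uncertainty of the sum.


For a sum of independent quantities, uc = sqrt(u1^2 + u2^2 + u3^2).
uc = sqrt(0.854^2 + 0.331^2 + 0.081^2)
uc = sqrt(0.729316 + 0.109561 + 0.006561)
uc = 0.9195

0.9195


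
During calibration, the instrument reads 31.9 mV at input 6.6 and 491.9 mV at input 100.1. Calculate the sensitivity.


Sensitivity = (y2 - y1) / (x2 - x1).
S = (491.9 - 31.9) / (100.1 - 6.6)
S = 460.0 / 93.5
S = 4.9198 mV/unit

4.9198 mV/unit


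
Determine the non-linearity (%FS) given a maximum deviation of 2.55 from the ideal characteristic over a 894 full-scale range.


Linearity error = (max deviation / full scale) * 100%.
Linearity = (2.55 / 894) * 100
Linearity = 0.285 %FS

0.285 %FS


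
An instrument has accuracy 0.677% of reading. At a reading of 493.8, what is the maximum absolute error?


Absolute error = (accuracy% / 100) * reading.
Error = (0.677 / 100) * 493.8
Error = 0.00677 * 493.8
Error = 3.343

3.343


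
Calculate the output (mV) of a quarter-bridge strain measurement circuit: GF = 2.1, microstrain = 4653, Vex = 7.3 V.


Quarter bridge output: Vout = (GF * epsilon * Vex) / 4.
Vout = (2.1 * 4653e-6 * 7.3) / 4
Vout = 0.07133049 / 4 V
Vout = 0.01783262 V = 17.8326 mV

17.8326 mV


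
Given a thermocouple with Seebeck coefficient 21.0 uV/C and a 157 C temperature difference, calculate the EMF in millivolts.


The thermocouple output V = sensitivity * dT.
V = 21.0 uV/C * 157 C
V = 3297.0 uV
V = 3.297 mV

3.297 mV


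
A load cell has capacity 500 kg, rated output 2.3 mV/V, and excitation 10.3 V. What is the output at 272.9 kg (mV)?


Vout = rated_output * Vex * (load / capacity).
Vout = 2.3 * 10.3 * (272.9 / 500)
Vout = 2.3 * 10.3 * 0.5458
Vout = 12.93 mV

12.93 mV


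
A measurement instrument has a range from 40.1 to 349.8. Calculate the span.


Span = upper range - lower range.
Span = 349.8 - (40.1)
Span = 309.7

309.7


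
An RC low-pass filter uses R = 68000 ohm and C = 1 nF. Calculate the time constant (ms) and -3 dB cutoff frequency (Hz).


Time constant: tau = R * C.
tau = 68000 * 1.00e-09 = 6.8e-05 s
tau = 0.068 ms
Cutoff frequency: fc = 1 / (2*pi*R*C).
fc = 1 / (2*pi*6.8e-05) = 2340.51 Hz

tau = 0.068 ms, fc = 2340.51 Hz


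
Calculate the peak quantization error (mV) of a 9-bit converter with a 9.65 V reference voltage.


The maximum quantization error is +/- LSB/2.
LSB = Vref / 2^n = 9.65 / 512 = 0.01884766 V
Max error = LSB / 2 = 0.01884766 / 2 = 0.00942383 V
Max error = 9.4238 mV

9.4238 mV


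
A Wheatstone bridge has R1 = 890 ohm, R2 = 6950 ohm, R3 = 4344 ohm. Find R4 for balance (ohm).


At balance: R1*R4 = R2*R3, so R4 = R2*R3/R1.
R4 = 6950 * 4344 / 890
R4 = 30190800 / 890
R4 = 33922.25 ohm

33922.25 ohm


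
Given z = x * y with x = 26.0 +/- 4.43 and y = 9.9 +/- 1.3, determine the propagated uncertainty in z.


For a product z = x*y, the relative uncertainty is:
uz/z = sqrt((ux/x)^2 + (uy/y)^2)
Relative uncertainties: ux/x = 4.43/26.0 = 0.170385
uy/y = 1.3/9.9 = 0.131313
z = 26.0 * 9.9 = 257.4
uz = 257.4 * sqrt(0.170385^2 + 0.131313^2) = 55.37

55.37


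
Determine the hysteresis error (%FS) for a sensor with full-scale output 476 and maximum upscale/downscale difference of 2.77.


Hysteresis = (max difference / full scale) * 100%.
H = (2.77 / 476) * 100
H = 0.582 %FS

0.582 %FS


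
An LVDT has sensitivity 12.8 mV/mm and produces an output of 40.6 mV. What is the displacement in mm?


Displacement = Vout / sensitivity.
d = 40.6 / 12.8
d = 3.172 mm

3.172 mm


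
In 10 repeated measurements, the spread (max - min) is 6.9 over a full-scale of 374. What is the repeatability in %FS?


Repeatability = (spread / full scale) * 100%.
R = (6.9 / 374) * 100
R = 1.845 %FS

1.845 %FS


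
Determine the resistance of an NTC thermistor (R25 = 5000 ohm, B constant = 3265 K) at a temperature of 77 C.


NTC thermistor equation: Rt = R25 * exp(B * (1/T - 1/T25)).
T in Kelvin: 350.15 K, T25 = 298.15 K
1/T - 1/T25 = 1/350.15 - 1/298.15 = -0.0004981
B * (1/T - 1/T25) = 3265 * -0.0004981 = -1.6263
Rt = 5000 * exp(-1.6263) = 983.3 ohm

983.3 ohm


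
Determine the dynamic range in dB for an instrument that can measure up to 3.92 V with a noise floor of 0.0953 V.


Dynamic range = 20 * log10(Vmax / Vnoise).
DR = 20 * log10(3.92 / 0.0953)
DR = 20 * log10(41.13)
DR = 32.28 dB

32.28 dB


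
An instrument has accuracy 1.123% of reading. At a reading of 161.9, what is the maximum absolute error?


Absolute error = (accuracy% / 100) * reading.
Error = (1.123 / 100) * 161.9
Error = 0.01123 * 161.9
Error = 1.8181

1.8181


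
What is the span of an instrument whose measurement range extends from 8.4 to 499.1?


Span = upper range - lower range.
Span = 499.1 - (8.4)
Span = 490.7

490.7


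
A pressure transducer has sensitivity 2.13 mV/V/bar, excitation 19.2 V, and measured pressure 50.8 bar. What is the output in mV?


Output = sensitivity * Vex * P.
Vout = 2.13 * 19.2 * 50.8
Vout = 40.896 * 50.8
Vout = 2077.52 mV

2077.52 mV


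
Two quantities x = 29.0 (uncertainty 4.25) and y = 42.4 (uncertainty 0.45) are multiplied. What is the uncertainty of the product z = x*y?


For a product z = x*y, the relative uncertainty is:
uz/z = sqrt((ux/x)^2 + (uy/y)^2)
Relative uncertainties: ux/x = 4.25/29.0 = 0.146552
uy/y = 0.45/42.4 = 0.010613
z = 29.0 * 42.4 = 1229.6
uz = 1229.6 * sqrt(0.146552^2 + 0.010613^2) = 180.672

180.672


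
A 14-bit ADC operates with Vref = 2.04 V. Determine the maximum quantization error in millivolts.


The maximum quantization error is +/- LSB/2.
LSB = Vref / 2^n = 2.04 / 16384 = 0.00012451 V
Max error = LSB / 2 = 0.00012451 / 2 = 6.226e-05 V
Max error = 0.0623 mV

0.0623 mV


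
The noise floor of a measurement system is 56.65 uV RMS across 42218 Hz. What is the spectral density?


Noise spectral density = Vrms / sqrt(BW).
NSD = 56.65 / sqrt(42218)
NSD = 56.65 / 205.4702
NSD = 0.2757 uV/sqrt(Hz)

0.2757 uV/sqrt(Hz)


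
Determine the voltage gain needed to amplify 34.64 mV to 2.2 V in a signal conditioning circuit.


Gain = Vout / Vin (converting to same units).
G = 2.2 V / 34.64 mV
G = 2200.0 mV / 34.64 mV
G = 63.51

63.51


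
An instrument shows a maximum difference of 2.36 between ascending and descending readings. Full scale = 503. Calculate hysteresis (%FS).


Hysteresis = (max difference / full scale) * 100%.
H = (2.36 / 503) * 100
H = 0.469 %FS

0.469 %FS


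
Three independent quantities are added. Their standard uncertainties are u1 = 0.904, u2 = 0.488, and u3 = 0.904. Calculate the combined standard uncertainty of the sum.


For a sum of independent quantities, uc = sqrt(u1^2 + u2^2 + u3^2).
uc = sqrt(0.904^2 + 0.488^2 + 0.904^2)
uc = sqrt(0.817216 + 0.238144 + 0.817216)
uc = 1.3684

1.3684


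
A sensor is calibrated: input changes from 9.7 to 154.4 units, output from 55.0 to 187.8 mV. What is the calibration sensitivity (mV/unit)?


Sensitivity = (y2 - y1) / (x2 - x1).
S = (187.8 - 55.0) / (154.4 - 9.7)
S = 132.8 / 144.7
S = 0.9178 mV/unit

0.9178 mV/unit


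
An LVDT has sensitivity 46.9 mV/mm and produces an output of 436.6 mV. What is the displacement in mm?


Displacement = Vout / sensitivity.
d = 436.6 / 46.9
d = 9.309 mm

9.309 mm


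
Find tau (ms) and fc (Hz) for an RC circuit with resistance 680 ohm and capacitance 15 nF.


Time constant: tau = R * C.
tau = 680 * 1.50e-08 = 1.02e-05 s
tau = 0.0102 ms
Cutoff frequency: fc = 1 / (2*pi*R*C).
fc = 1 / (2*pi*1.02e-05) = 15603.43 Hz

tau = 0.0102 ms, fc = 15603.43 Hz


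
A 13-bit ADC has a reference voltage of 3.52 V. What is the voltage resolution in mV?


The resolution (LSB) of an ADC is Vref / 2^n.
LSB = 3.52 / 2^13
LSB = 3.52 / 8192
LSB = 0.00042969 V = 0.4296875 mV

0.4296875 mV


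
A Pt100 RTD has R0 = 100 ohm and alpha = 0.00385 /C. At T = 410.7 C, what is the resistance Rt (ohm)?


The RTD equation: Rt = R0 * (1 + alpha * T).
Rt = 100 * (1 + 0.00385 * 410.7)
Rt = 100 * (1 + 1.581195)
Rt = 100 * 2.581195
Rt = 258.12 ohm

258.12 ohm


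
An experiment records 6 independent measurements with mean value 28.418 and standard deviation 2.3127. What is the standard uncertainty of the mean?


The standard uncertainty for Type A evaluation is u = s / sqrt(n).
u = 2.3127 / sqrt(6)
u = 2.3127 / 2.4495
u = 0.9442

0.9442


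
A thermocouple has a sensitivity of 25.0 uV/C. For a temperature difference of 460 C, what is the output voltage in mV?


The thermocouple output V = sensitivity * dT.
V = 25.0 uV/C * 460 C
V = 11500.0 uV
V = 11.5 mV

11.5 mV


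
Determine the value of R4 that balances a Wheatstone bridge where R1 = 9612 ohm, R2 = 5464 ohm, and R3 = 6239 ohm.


At balance: R1*R4 = R2*R3, so R4 = R2*R3/R1.
R4 = 5464 * 6239 / 9612
R4 = 34089896 / 9612
R4 = 3546.6 ohm

3546.6 ohm


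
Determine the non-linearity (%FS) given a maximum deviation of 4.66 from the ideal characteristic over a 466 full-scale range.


Linearity error = (max deviation / full scale) * 100%.
Linearity = (4.66 / 466) * 100
Linearity = 1.0 %FS

1.0 %FS


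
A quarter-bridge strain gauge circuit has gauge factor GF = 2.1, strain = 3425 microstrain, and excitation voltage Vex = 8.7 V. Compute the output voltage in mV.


Quarter bridge output: Vout = (GF * epsilon * Vex) / 4.
Vout = (2.1 * 3425e-6 * 8.7) / 4
Vout = 0.06257475 / 4 V
Vout = 0.01564369 V = 15.6437 mV

15.6437 mV


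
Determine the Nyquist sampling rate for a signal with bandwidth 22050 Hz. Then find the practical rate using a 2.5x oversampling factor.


By Nyquist theorem, fs_min = 2 * fmax.
fs_min = 2 * 22050 = 44100 Hz
Practical rate = 2.5 * fs_min = 2.5 * 44100 = 110250 Hz

fs_min = 44100 Hz, fs_practical = 110250 Hz


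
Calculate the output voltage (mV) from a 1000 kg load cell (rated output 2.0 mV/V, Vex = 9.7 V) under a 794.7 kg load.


Vout = rated_output * Vex * (load / capacity).
Vout = 2.0 * 9.7 * (794.7 / 1000)
Vout = 2.0 * 9.7 * 0.7947
Vout = 15.417 mV

15.417 mV


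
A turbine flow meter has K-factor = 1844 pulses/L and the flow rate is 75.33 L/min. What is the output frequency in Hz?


Frequency = K * Q / 60 (converting L/min to L/s).
f = 1844 * 75.33 / 60
f = 138908.52 / 60
f = 2315.14 Hz

2315.14 Hz


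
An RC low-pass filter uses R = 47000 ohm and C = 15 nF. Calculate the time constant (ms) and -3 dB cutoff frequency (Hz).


Time constant: tau = R * C.
tau = 47000 * 1.50e-08 = 0.000705 s
tau = 0.705 ms
Cutoff frequency: fc = 1 / (2*pi*R*C).
fc = 1 / (2*pi*0.000705) = 225.75 Hz

tau = 0.705 ms, fc = 225.75 Hz


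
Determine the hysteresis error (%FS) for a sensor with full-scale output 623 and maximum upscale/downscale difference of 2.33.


Hysteresis = (max difference / full scale) * 100%.
H = (2.33 / 623) * 100
H = 0.374 %FS

0.374 %FS


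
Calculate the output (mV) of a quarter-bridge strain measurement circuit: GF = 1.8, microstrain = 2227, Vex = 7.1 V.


Quarter bridge output: Vout = (GF * epsilon * Vex) / 4.
Vout = (1.8 * 2227e-6 * 7.1) / 4
Vout = 0.02846106 / 4 V
Vout = 0.00711526 V = 7.1153 mV

7.1153 mV


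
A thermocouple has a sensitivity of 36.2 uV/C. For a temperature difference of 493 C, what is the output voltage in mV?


The thermocouple output V = sensitivity * dT.
V = 36.2 uV/C * 493 C
V = 17846.6 uV
V = 17.847 mV

17.847 mV


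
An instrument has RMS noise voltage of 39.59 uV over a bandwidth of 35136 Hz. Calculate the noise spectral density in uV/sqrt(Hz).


Noise spectral density = Vrms / sqrt(BW).
NSD = 39.59 / sqrt(35136)
NSD = 39.59 / 187.446
NSD = 0.2112 uV/sqrt(Hz)

0.2112 uV/sqrt(Hz)


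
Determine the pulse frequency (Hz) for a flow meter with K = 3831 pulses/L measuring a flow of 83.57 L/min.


Frequency = K * Q / 60 (converting L/min to L/s).
f = 3831 * 83.57 / 60
f = 320156.67 / 60
f = 5335.94 Hz

5335.94 Hz


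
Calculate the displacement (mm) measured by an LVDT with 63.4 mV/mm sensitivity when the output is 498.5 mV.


Displacement = Vout / sensitivity.
d = 498.5 / 63.4
d = 7.863 mm

7.863 mm


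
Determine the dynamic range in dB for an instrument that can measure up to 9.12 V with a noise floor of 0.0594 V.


Dynamic range = 20 * log10(Vmax / Vnoise).
DR = 20 * log10(9.12 / 0.0594)
DR = 20 * log10(153.54)
DR = 43.72 dB

43.72 dB


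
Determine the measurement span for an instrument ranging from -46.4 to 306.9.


Span = upper range - lower range.
Span = 306.9 - (-46.4)
Span = 353.3

353.3


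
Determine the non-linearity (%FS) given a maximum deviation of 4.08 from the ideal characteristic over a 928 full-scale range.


Linearity error = (max deviation / full scale) * 100%.
Linearity = (4.08 / 928) * 100
Linearity = 0.44 %FS

0.44 %FS


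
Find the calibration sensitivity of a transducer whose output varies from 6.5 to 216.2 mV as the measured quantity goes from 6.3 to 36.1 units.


Sensitivity = (y2 - y1) / (x2 - x1).
S = (216.2 - 6.5) / (36.1 - 6.3)
S = 209.7 / 29.8
S = 7.0369 mV/unit

7.0369 mV/unit


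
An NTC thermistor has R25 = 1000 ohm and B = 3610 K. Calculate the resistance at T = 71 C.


NTC thermistor equation: Rt = R25 * exp(B * (1/T - 1/T25)).
T in Kelvin: 344.15 K, T25 = 298.15 K
1/T - 1/T25 = 1/344.15 - 1/298.15 = -0.00044831
B * (1/T - 1/T25) = 3610 * -0.00044831 = -1.6184
Rt = 1000 * exp(-1.6184) = 198.2 ohm

198.2 ohm


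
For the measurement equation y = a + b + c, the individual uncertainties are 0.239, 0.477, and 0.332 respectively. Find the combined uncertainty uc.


For a sum of independent quantities, uc = sqrt(u1^2 + u2^2 + u3^2).
uc = sqrt(0.239^2 + 0.477^2 + 0.332^2)
uc = sqrt(0.057121 + 0.227529 + 0.110224)
uc = 0.6284

0.6284


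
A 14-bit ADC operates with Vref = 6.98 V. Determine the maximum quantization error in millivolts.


The maximum quantization error is +/- LSB/2.
LSB = Vref / 2^n = 6.98 / 16384 = 0.00042603 V
Max error = LSB / 2 = 0.00042603 / 2 = 0.00021301 V
Max error = 0.213 mV

0.213 mV


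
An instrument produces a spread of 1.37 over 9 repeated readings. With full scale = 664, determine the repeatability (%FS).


Repeatability = (spread / full scale) * 100%.
R = (1.37 / 664) * 100
R = 0.206 %FS

0.206 %FS


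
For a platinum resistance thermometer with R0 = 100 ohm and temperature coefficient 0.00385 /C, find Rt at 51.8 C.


The RTD equation: Rt = R0 * (1 + alpha * T).
Rt = 100 * (1 + 0.00385 * 51.8)
Rt = 100 * (1 + 0.19943)
Rt = 100 * 1.19943
Rt = 119.943 ohm

119.943 ohm


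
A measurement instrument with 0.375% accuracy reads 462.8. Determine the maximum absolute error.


Absolute error = (accuracy% / 100) * reading.
Error = (0.375 / 100) * 462.8
Error = 0.00375 * 462.8
Error = 1.7355

1.7355


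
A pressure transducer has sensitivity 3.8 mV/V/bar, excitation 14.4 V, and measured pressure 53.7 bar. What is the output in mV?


Output = sensitivity * Vex * P.
Vout = 3.8 * 14.4 * 53.7
Vout = 54.72 * 53.7
Vout = 2938.46 mV

2938.46 mV


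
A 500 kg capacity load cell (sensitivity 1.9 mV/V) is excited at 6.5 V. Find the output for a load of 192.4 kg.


Vout = rated_output * Vex * (load / capacity).
Vout = 1.9 * 6.5 * (192.4 / 500)
Vout = 1.9 * 6.5 * 0.3848
Vout = 4.752 mV

4.752 mV


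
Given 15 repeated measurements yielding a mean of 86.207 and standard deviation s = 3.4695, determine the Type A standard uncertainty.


The standard uncertainty for Type A evaluation is u = s / sqrt(n).
u = 3.4695 / sqrt(15)
u = 3.4695 / 3.873
u = 0.8958

0.8958


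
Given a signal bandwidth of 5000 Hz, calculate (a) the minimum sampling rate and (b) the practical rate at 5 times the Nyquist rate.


By Nyquist theorem, fs_min = 2 * fmax.
fs_min = 2 * 5000 = 10000 Hz
Practical rate = 5 * fs_min = 5 * 10000 = 50000 Hz

fs_min = 10000 Hz, fs_practical = 50000 Hz


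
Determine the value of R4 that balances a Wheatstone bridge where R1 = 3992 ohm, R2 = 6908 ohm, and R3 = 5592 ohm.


At balance: R1*R4 = R2*R3, so R4 = R2*R3/R1.
R4 = 6908 * 5592 / 3992
R4 = 38629536 / 3992
R4 = 9676.74 ohm

9676.74 ohm


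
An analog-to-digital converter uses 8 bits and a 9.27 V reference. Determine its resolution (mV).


The resolution (LSB) of an ADC is Vref / 2^n.
LSB = 9.27 / 2^8
LSB = 9.27 / 256
LSB = 0.03621094 V = 36.2109375 mV

36.2109375 mV


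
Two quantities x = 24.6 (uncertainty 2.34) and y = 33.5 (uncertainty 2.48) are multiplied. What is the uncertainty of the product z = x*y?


For a product z = x*y, the relative uncertainty is:
uz/z = sqrt((ux/x)^2 + (uy/y)^2)
Relative uncertainties: ux/x = 2.34/24.6 = 0.095122
uy/y = 2.48/33.5 = 0.07403
z = 24.6 * 33.5 = 824.1
uz = 824.1 * sqrt(0.095122^2 + 0.07403^2) = 99.333

99.333


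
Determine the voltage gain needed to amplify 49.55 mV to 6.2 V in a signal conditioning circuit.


Gain = Vout / Vin (converting to same units).
G = 6.2 V / 49.55 mV
G = 6200.0 mV / 49.55 mV
G = 125.13

125.13


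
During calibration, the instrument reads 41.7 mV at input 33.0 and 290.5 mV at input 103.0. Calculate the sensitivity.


Sensitivity = (y2 - y1) / (x2 - x1).
S = (290.5 - 41.7) / (103.0 - 33.0)
S = 248.8 / 70.0
S = 3.5543 mV/unit

3.5543 mV/unit


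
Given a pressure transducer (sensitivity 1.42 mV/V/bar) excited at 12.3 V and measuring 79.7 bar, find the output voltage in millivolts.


Output = sensitivity * Vex * P.
Vout = 1.42 * 12.3 * 79.7
Vout = 17.466 * 79.7
Vout = 1392.04 mV

1392.04 mV


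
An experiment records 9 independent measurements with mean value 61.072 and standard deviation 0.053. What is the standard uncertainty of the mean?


The standard uncertainty for Type A evaluation is u = s / sqrt(n).
u = 0.053 / sqrt(9)
u = 0.053 / 3.0
u = 0.0177

0.0177


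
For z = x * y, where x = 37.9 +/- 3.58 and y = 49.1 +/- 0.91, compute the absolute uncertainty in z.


For a product z = x*y, the relative uncertainty is:
uz/z = sqrt((ux/x)^2 + (uy/y)^2)
Relative uncertainties: ux/x = 3.58/37.9 = 0.094459
uy/y = 0.91/49.1 = 0.018534
z = 37.9 * 49.1 = 1860.9
uz = 1860.9 * sqrt(0.094459^2 + 0.018534^2) = 179.13

179.13


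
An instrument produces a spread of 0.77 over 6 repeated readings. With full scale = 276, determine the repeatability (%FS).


Repeatability = (spread / full scale) * 100%.
R = (0.77 / 276) * 100
R = 0.279 %FS

0.279 %FS


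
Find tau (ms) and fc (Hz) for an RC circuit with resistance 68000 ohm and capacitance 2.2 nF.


Time constant: tau = R * C.
tau = 68000 * 2.20e-09 = 0.0001496 s
tau = 0.1496 ms
Cutoff frequency: fc = 1 / (2*pi*R*C).
fc = 1 / (2*pi*0.0001496) = 1063.87 Hz

tau = 0.1496 ms, fc = 1063.87 Hz


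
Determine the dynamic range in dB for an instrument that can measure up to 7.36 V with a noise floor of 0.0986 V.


Dynamic range = 20 * log10(Vmax / Vnoise).
DR = 20 * log10(7.36 / 0.0986)
DR = 20 * log10(74.65)
DR = 37.46 dB

37.46 dB


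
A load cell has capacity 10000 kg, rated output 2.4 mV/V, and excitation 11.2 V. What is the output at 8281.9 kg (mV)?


Vout = rated_output * Vex * (load / capacity).
Vout = 2.4 * 11.2 * (8281.9 / 10000)
Vout = 2.4 * 11.2 * 0.82819
Vout = 22.262 mV

22.262 mV


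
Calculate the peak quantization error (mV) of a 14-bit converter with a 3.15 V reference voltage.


The maximum quantization error is +/- LSB/2.
LSB = Vref / 2^n = 3.15 / 16384 = 0.00019226 V
Max error = LSB / 2 = 0.00019226 / 2 = 9.613e-05 V
Max error = 0.0961 mV

0.0961 mV


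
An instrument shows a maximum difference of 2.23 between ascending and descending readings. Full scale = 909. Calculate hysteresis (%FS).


Hysteresis = (max difference / full scale) * 100%.
H = (2.23 / 909) * 100
H = 0.245 %FS

0.245 %FS


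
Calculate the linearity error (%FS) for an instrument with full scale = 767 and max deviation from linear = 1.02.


Linearity error = (max deviation / full scale) * 100%.
Linearity = (1.02 / 767) * 100
Linearity = 0.133 %FS

0.133 %FS


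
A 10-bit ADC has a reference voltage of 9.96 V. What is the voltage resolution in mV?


The resolution (LSB) of an ADC is Vref / 2^n.
LSB = 9.96 / 2^10
LSB = 9.96 / 1024
LSB = 0.00972656 V = 9.7265625 mV

9.7265625 mV


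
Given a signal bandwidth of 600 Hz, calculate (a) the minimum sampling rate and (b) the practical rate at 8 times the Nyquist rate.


By Nyquist theorem, fs_min = 2 * fmax.
fs_min = 2 * 600 = 1200 Hz
Practical rate = 8 * fs_min = 8 * 1200 = 9600 Hz

fs_min = 1200 Hz, fs_practical = 9600 Hz


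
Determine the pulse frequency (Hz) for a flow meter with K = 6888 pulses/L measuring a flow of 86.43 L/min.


Frequency = K * Q / 60 (converting L/min to L/s).
f = 6888 * 86.43 / 60
f = 595329.84 / 60
f = 9922.16 Hz

9922.16 Hz


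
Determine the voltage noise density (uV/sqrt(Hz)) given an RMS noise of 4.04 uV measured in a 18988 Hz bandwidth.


Noise spectral density = Vrms / sqrt(BW).
NSD = 4.04 / sqrt(18988)
NSD = 4.04 / 137.797
NSD = 0.0293 uV/sqrt(Hz)

0.0293 uV/sqrt(Hz)


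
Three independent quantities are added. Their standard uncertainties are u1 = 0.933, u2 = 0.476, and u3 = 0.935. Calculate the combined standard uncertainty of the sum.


For a sum of independent quantities, uc = sqrt(u1^2 + u2^2 + u3^2).
uc = sqrt(0.933^2 + 0.476^2 + 0.935^2)
uc = sqrt(0.870489 + 0.226576 + 0.874225)
uc = 1.404

1.404


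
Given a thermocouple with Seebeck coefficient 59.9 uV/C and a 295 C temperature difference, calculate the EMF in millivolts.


The thermocouple output V = sensitivity * dT.
V = 59.9 uV/C * 295 C
V = 17670.5 uV
V = 17.671 mV

17.671 mV


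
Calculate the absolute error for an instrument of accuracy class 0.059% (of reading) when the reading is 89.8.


Absolute error = (accuracy% / 100) * reading.
Error = (0.059 / 100) * 89.8
Error = 0.00059 * 89.8
Error = 0.053

0.053


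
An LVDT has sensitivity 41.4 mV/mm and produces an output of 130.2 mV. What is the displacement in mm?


Displacement = Vout / sensitivity.
d = 130.2 / 41.4
d = 3.145 mm

3.145 mm


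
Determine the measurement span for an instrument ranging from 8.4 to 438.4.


Span = upper range - lower range.
Span = 438.4 - (8.4)
Span = 430.0

430.0


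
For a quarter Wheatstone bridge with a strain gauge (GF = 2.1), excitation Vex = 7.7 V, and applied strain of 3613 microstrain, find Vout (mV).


Quarter bridge output: Vout = (GF * epsilon * Vex) / 4.
Vout = (2.1 * 3613e-6 * 7.7) / 4
Vout = 0.05842221 / 4 V
Vout = 0.01460555 V = 14.6056 mV

14.6056 mV


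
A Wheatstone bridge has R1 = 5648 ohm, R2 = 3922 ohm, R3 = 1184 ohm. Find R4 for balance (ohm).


At balance: R1*R4 = R2*R3, so R4 = R2*R3/R1.
R4 = 3922 * 1184 / 5648
R4 = 4643648 / 5648
R4 = 822.18 ohm

822.18 ohm


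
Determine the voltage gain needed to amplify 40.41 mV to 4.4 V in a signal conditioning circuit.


Gain = Vout / Vin (converting to same units).
G = 4.4 V / 40.41 mV
G = 4400.0 mV / 40.41 mV
G = 108.88

108.88


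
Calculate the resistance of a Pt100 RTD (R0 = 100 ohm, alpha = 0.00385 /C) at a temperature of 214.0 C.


The RTD equation: Rt = R0 * (1 + alpha * T).
Rt = 100 * (1 + 0.00385 * 214.0)
Rt = 100 * (1 + 0.8239)
Rt = 100 * 1.8239
Rt = 182.39 ohm

182.39 ohm


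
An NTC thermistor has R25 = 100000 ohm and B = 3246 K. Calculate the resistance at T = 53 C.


NTC thermistor equation: Rt = R25 * exp(B * (1/T - 1/T25)).
T in Kelvin: 326.15 K, T25 = 298.15 K
1/T - 1/T25 = 1/326.15 - 1/298.15 = -0.00028794
B * (1/T - 1/T25) = 3246 * -0.00028794 = -0.9347
Rt = 100000 * exp(-0.9347) = 39271.9 ohm

39271.9 ohm


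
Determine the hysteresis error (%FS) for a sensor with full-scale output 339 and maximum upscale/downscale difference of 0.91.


Hysteresis = (max difference / full scale) * 100%.
H = (0.91 / 339) * 100
H = 0.268 %FS

0.268 %FS


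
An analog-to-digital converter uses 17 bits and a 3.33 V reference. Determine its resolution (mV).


The resolution (LSB) of an ADC is Vref / 2^n.
LSB = 3.33 / 2^17
LSB = 3.33 / 131072
LSB = 2.541e-05 V = 0.02540588 mV

0.02540588 mV


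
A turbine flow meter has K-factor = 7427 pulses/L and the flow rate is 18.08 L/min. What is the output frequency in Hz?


Frequency = K * Q / 60 (converting L/min to L/s).
f = 7427 * 18.08 / 60
f = 134280.16 / 60
f = 2238.0 Hz

2238.0 Hz


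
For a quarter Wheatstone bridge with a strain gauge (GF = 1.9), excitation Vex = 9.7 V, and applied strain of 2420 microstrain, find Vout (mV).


Quarter bridge output: Vout = (GF * epsilon * Vex) / 4.
Vout = (1.9 * 2420e-6 * 9.7) / 4
Vout = 0.0446006 / 4 V
Vout = 0.01115015 V = 11.1501 mV

11.1501 mV


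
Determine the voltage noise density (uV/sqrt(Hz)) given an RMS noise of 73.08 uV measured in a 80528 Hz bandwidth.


Noise spectral density = Vrms / sqrt(BW).
NSD = 73.08 / sqrt(80528)
NSD = 73.08 / 283.7746
NSD = 0.2575 uV/sqrt(Hz)

0.2575 uV/sqrt(Hz)


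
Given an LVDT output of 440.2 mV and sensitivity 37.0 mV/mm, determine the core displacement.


Displacement = Vout / sensitivity.
d = 440.2 / 37.0
d = 11.897 mm

11.897 mm


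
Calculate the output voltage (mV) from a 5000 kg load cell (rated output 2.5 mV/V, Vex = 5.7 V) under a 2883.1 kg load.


Vout = rated_output * Vex * (load / capacity).
Vout = 2.5 * 5.7 * (2883.1 / 5000)
Vout = 2.5 * 5.7 * 0.57662
Vout = 8.217 mV

8.217 mV


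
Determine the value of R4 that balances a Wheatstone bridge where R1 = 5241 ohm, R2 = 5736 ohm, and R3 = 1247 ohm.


At balance: R1*R4 = R2*R3, so R4 = R2*R3/R1.
R4 = 5736 * 1247 / 5241
R4 = 7152792 / 5241
R4 = 1364.78 ohm

1364.78 ohm


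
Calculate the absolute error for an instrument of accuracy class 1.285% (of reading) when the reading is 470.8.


Absolute error = (accuracy% / 100) * reading.
Error = (1.285 / 100) * 470.8
Error = 0.01285 * 470.8
Error = 6.0498

6.0498


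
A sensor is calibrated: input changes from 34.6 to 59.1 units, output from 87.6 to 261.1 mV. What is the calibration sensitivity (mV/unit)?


Sensitivity = (y2 - y1) / (x2 - x1).
S = (261.1 - 87.6) / (59.1 - 34.6)
S = 173.5 / 24.5
S = 7.0816 mV/unit

7.0816 mV/unit


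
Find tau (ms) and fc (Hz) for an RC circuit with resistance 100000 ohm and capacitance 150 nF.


Time constant: tau = R * C.
tau = 100000 * 1.50e-07 = 0.015 s
tau = 15.0 ms
Cutoff frequency: fc = 1 / (2*pi*R*C).
fc = 1 / (2*pi*0.015) = 10.61 Hz

tau = 15.0 ms, fc = 10.61 Hz


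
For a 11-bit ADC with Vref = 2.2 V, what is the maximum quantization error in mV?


The maximum quantization error is +/- LSB/2.
LSB = Vref / 2^n = 2.2 / 2048 = 0.00107422 V
Max error = LSB / 2 = 0.00107422 / 2 = 0.00053711 V
Max error = 0.5371 mV

0.5371 mV


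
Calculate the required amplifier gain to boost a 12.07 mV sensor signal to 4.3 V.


Gain = Vout / Vin (converting to same units).
G = 4.3 V / 12.07 mV
G = 4300.0 mV / 12.07 mV
G = 356.26

356.26


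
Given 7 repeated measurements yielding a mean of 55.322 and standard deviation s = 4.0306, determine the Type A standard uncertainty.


The standard uncertainty for Type A evaluation is u = s / sqrt(n).
u = 4.0306 / sqrt(7)
u = 4.0306 / 2.6458
u = 1.5234

1.5234


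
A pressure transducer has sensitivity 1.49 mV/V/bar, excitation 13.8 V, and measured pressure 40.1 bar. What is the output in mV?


Output = sensitivity * Vex * P.
Vout = 1.49 * 13.8 * 40.1
Vout = 20.562 * 40.1
Vout = 824.54 mV

824.54 mV


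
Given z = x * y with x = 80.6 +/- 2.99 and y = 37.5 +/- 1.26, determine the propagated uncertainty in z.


For a product z = x*y, the relative uncertainty is:
uz/z = sqrt((ux/x)^2 + (uy/y)^2)
Relative uncertainties: ux/x = 2.99/80.6 = 0.037097
uy/y = 1.26/37.5 = 0.0336
z = 80.6 * 37.5 = 3022.5
uz = 3022.5 * sqrt(0.037097^2 + 0.0336^2) = 151.28

151.28


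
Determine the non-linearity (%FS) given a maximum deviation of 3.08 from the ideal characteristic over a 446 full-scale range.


Linearity error = (max deviation / full scale) * 100%.
Linearity = (3.08 / 446) * 100
Linearity = 0.691 %FS

0.691 %FS


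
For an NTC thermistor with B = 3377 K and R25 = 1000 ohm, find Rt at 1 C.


NTC thermistor equation: Rt = R25 * exp(B * (1/T - 1/T25)).
T in Kelvin: 274.15 K, T25 = 298.15 K
1/T - 1/T25 = 1/274.15 - 1/298.15 = 0.00029362
B * (1/T - 1/T25) = 3377 * 0.00029362 = 0.9916
Rt = 1000 * exp(0.9916) = 2695.4 ohm

2695.4 ohm


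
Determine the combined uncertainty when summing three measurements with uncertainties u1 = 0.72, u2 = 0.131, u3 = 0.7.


For a sum of independent quantities, uc = sqrt(u1^2 + u2^2 + u3^2).
uc = sqrt(0.72^2 + 0.131^2 + 0.7^2)
uc = sqrt(0.5184 + 0.017161 + 0.49)
uc = 1.0127

1.0127


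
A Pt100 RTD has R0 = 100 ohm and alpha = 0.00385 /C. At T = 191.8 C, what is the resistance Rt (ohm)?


The RTD equation: Rt = R0 * (1 + alpha * T).
Rt = 100 * (1 + 0.00385 * 191.8)
Rt = 100 * (1 + 0.73843)
Rt = 100 * 1.73843
Rt = 173.843 ohm

173.843 ohm


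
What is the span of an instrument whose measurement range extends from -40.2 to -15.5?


Span = upper range - lower range.
Span = -15.5 - (-40.2)
Span = 24.7

24.7


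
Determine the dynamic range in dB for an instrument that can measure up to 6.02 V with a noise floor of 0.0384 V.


Dynamic range = 20 * log10(Vmax / Vnoise).
DR = 20 * log10(6.02 / 0.0384)
DR = 20 * log10(156.77)
DR = 43.91 dB

43.91 dB


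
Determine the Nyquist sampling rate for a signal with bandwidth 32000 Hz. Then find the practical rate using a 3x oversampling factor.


By Nyquist theorem, fs_min = 2 * fmax.
fs_min = 2 * 32000 = 64000 Hz
Practical rate = 3 * fs_min = 3 * 64000 = 192000 Hz

fs_min = 64000 Hz, fs_practical = 192000 Hz


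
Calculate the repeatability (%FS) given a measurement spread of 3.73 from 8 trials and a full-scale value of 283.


Repeatability = (spread / full scale) * 100%.
R = (3.73 / 283) * 100
R = 1.318 %FS

1.318 %FS


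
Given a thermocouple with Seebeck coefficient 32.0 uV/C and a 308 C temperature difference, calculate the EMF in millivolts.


The thermocouple output V = sensitivity * dT.
V = 32.0 uV/C * 308 C
V = 9856.0 uV
V = 9.856 mV

9.856 mV


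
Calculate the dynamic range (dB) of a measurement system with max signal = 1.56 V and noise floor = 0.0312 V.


Dynamic range = 20 * log10(Vmax / Vnoise).
DR = 20 * log10(1.56 / 0.0312)
DR = 20 * log10(50.0)
DR = 33.98 dB

33.98 dB


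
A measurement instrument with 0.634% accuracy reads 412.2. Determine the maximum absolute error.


Absolute error = (accuracy% / 100) * reading.
Error = (0.634 / 100) * 412.2
Error = 0.00634 * 412.2
Error = 2.6133

2.6133


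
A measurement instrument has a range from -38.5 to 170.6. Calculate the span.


Span = upper range - lower range.
Span = 170.6 - (-38.5)
Span = 209.1

209.1


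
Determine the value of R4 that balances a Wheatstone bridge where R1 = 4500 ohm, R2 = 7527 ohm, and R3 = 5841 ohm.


At balance: R1*R4 = R2*R3, so R4 = R2*R3/R1.
R4 = 7527 * 5841 / 4500
R4 = 43965207 / 4500
R4 = 9770.05 ohm

9770.05 ohm


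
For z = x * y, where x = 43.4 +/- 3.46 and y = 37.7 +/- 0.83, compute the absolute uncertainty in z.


For a product z = x*y, the relative uncertainty is:
uz/z = sqrt((ux/x)^2 + (uy/y)^2)
Relative uncertainties: ux/x = 3.46/43.4 = 0.079724
uy/y = 0.83/37.7 = 0.022016
z = 43.4 * 37.7 = 1636.2
uz = 1636.2 * sqrt(0.079724^2 + 0.022016^2) = 135.324

135.324


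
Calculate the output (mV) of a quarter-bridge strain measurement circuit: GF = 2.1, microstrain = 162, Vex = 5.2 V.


Quarter bridge output: Vout = (GF * epsilon * Vex) / 4.
Vout = (2.1 * 162e-6 * 5.2) / 4
Vout = 0.00176904 / 4 V
Vout = 0.00044226 V = 0.4423 mV

0.4423 mV


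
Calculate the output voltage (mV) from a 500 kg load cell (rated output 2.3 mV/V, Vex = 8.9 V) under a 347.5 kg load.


Vout = rated_output * Vex * (load / capacity).
Vout = 2.3 * 8.9 * (347.5 / 500)
Vout = 2.3 * 8.9 * 0.695
Vout = 14.227 mV

14.227 mV


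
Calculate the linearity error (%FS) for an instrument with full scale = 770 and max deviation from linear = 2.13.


Linearity error = (max deviation / full scale) * 100%.
Linearity = (2.13 / 770) * 100
Linearity = 0.277 %FS

0.277 %FS


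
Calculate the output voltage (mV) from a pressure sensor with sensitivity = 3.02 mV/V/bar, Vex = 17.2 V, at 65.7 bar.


Output = sensitivity * Vex * P.
Vout = 3.02 * 17.2 * 65.7
Vout = 51.944 * 65.7
Vout = 3412.72 mV

3412.72 mV


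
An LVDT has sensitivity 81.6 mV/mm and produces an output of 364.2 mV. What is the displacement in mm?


Displacement = Vout / sensitivity.
d = 364.2 / 81.6
d = 4.463 mm

4.463 mm


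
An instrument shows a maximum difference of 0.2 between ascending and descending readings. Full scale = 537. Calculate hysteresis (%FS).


Hysteresis = (max difference / full scale) * 100%.
H = (0.2 / 537) * 100
H = 0.037 %FS

0.037 %FS


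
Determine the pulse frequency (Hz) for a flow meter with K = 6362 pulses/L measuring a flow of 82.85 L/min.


Frequency = K * Q / 60 (converting L/min to L/s).
f = 6362 * 82.85 / 60
f = 527091.7 / 60
f = 8784.86 Hz

8784.86 Hz


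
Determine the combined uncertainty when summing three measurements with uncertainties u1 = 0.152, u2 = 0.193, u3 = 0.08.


For a sum of independent quantities, uc = sqrt(u1^2 + u2^2 + u3^2).
uc = sqrt(0.152^2 + 0.193^2 + 0.08^2)
uc = sqrt(0.023104 + 0.037249 + 0.0064)
uc = 0.2584

0.2584


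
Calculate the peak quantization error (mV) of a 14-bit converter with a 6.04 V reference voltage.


The maximum quantization error is +/- LSB/2.
LSB = Vref / 2^n = 6.04 / 16384 = 0.00036865 V
Max error = LSB / 2 = 0.00036865 / 2 = 0.00018433 V
Max error = 0.1843 mV

0.1843 mV


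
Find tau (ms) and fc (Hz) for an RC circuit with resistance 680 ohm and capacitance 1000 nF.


Time constant: tau = R * C.
tau = 680 * 1.00e-06 = 0.00068 s
tau = 0.68 ms
Cutoff frequency: fc = 1 / (2*pi*R*C).
fc = 1 / (2*pi*0.00068) = 234.05 Hz

tau = 0.68 ms, fc = 234.05 Hz


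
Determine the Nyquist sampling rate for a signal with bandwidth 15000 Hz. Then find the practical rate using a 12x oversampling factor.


By Nyquist theorem, fs_min = 2 * fmax.
fs_min = 2 * 15000 = 30000 Hz
Practical rate = 12 * fs_min = 12 * 30000 = 360000 Hz

fs_min = 30000 Hz, fs_practical = 360000 Hz


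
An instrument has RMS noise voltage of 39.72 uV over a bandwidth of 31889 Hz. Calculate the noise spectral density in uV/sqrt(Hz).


Noise spectral density = Vrms / sqrt(BW).
NSD = 39.72 / sqrt(31889)
NSD = 39.72 / 178.5749
NSD = 0.2224 uV/sqrt(Hz)

0.2224 uV/sqrt(Hz)


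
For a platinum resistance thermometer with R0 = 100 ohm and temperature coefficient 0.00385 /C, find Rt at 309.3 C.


The RTD equation: Rt = R0 * (1 + alpha * T).
Rt = 100 * (1 + 0.00385 * 309.3)
Rt = 100 * (1 + 1.190805)
Rt = 100 * 2.190805
Rt = 219.081 ohm

219.081 ohm


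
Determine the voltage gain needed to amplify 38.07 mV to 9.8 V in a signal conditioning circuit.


Gain = Vout / Vin (converting to same units).
G = 9.8 V / 38.07 mV
G = 9800.0 mV / 38.07 mV
G = 257.42

257.42


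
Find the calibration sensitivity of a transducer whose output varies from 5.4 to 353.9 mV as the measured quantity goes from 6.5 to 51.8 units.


Sensitivity = (y2 - y1) / (x2 - x1).
S = (353.9 - 5.4) / (51.8 - 6.5)
S = 348.5 / 45.3
S = 7.6932 mV/unit

7.6932 mV/unit


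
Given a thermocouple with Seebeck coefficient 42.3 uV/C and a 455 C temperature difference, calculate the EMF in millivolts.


The thermocouple output V = sensitivity * dT.
V = 42.3 uV/C * 455 C
V = 19246.5 uV
V = 19.247 mV

19.247 mV


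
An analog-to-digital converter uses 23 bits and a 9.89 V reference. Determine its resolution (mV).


The resolution (LSB) of an ADC is Vref / 2^n.
LSB = 9.89 / 2^23
LSB = 9.89 / 8388608
LSB = 1.18e-06 V = 0.00117898 mV

0.00117898 mV


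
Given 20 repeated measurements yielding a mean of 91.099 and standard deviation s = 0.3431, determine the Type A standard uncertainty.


The standard uncertainty for Type A evaluation is u = s / sqrt(n).
u = 0.3431 / sqrt(20)
u = 0.3431 / 4.4721
u = 0.0767

0.0767


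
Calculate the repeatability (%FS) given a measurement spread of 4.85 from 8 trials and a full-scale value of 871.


Repeatability = (spread / full scale) * 100%.
R = (4.85 / 871) * 100
R = 0.557 %FS

0.557 %FS


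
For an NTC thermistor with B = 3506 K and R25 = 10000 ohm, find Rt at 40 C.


NTC thermistor equation: Rt = R25 * exp(B * (1/T - 1/T25)).
T in Kelvin: 313.15 K, T25 = 298.15 K
1/T - 1/T25 = 1/313.15 - 1/298.15 = -0.00016066
B * (1/T - 1/T25) = 3506 * -0.00016066 = -0.5633
Rt = 10000 * exp(-0.5633) = 5693.4 ohm

5693.4 ohm


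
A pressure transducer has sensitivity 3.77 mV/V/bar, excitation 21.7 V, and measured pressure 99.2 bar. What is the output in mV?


Output = sensitivity * Vex * P.
Vout = 3.77 * 21.7 * 99.2
Vout = 81.809 * 99.2
Vout = 8115.45 mV

8115.45 mV


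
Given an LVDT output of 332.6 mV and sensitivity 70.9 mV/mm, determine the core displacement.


Displacement = Vout / sensitivity.
d = 332.6 / 70.9
d = 4.691 mm

4.691 mm


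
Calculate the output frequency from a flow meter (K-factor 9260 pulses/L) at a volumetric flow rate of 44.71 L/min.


Frequency = K * Q / 60 (converting L/min to L/s).
f = 9260 * 44.71 / 60
f = 414014.6 / 60
f = 6900.24 Hz

6900.24 Hz


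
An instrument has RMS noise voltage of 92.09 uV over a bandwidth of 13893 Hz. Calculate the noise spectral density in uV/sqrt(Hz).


Noise spectral density = Vrms / sqrt(BW).
NSD = 92.09 / sqrt(13893)
NSD = 92.09 / 117.8686
NSD = 0.7813 uV/sqrt(Hz)

0.7813 uV/sqrt(Hz)


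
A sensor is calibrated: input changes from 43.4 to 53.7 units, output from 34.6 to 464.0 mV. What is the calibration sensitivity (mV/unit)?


Sensitivity = (y2 - y1) / (x2 - x1).
S = (464.0 - 34.6) / (53.7 - 43.4)
S = 429.4 / 10.3
S = 41.6893 mV/unit

41.6893 mV/unit


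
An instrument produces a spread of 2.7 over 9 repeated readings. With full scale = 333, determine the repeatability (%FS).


Repeatability = (spread / full scale) * 100%.
R = (2.7 / 333) * 100
R = 0.811 %FS

0.811 %FS
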